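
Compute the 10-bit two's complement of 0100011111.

Original: 0100011111
Step 1 - Invert all bits: 1011100000
Step 2 - Add 1: 1011100001
Verification: 0100011111 + 1011100001 = 10000000000; discarding the end carry (carry out of the top bit) leaves the 10-bit value 0000000000, as required for x + (-x)



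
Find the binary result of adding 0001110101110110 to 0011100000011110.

Add column by column from the right: bit + bit + carry-in; write the sum mod 2, carry 1 when the sum is 2 or 3.
carry:  0111000011111100
        0001110101110110
+       0011100000011110
------------------------
       00101010110010100
(the carry out of the leftmost column, 0, becomes the leading bit)
Decimal check:
  0001110101110110 = 4096 + 2048 + 1024 + 256 + 64 + 32 + 16 + 4 + 2 = 7542
  0011100000011110 = 8192 + 4096 + 2048 + 16 + 8 + 4 + 2 = 14366
  7542 + 14366 = 21908, and 00101010110010100 = 16384 + 4096 + 1024 + 256 + 128 + 16 + 4 = 21908 ✓



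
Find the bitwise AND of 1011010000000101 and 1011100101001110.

AND: 1 only when both bits are 1
  1011010000000101
& 1011100101001110
------------------
  1011000000000100
Decimal: 46085 & 47438 = 45060



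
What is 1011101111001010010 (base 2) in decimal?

Sum of powers of 2 for each 1-bit:
2^1 + 2^4 + 2^6 + 2^9 + 2^10 + 2^11 + 2^12 + 2^14 + 2^15 + 2^16 + 2^18
= 2 + 16 + 64 + 512 + 1024 + 2048 + 4096 + 16384 + 32768 + 65536 + 262144
= 384594



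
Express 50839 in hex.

Using repeated division by 16 (digits 10–15 are A–F):
50839 ÷ 16 = 3177 remainder 7
3177 ÷ 16 = 198 remainder 9
198 ÷ 16 = 12 remainder 6
12 ÷ 16 = 0 remainder 12 (C)
Reading remainders bottom to top: C697



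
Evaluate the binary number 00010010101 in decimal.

Sum of powers of 2 for each 1-bit:
2^0 + 2^2 + 2^4 + 2^7
= 1 + 4 + 16 + 128
= 149



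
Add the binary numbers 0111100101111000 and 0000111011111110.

Add column by column from the right: bit + bit + carry-in; write the sum mod 2, carry 1 when the sum is 2 or 3.
carry:  1111111111110000
        0111100101111000
+       0000111011111110
------------------------
       01000100001110110
(the carry out of the leftmost column, 0, becomes the leading bit)
Decimal check:
  0111100101111000 = 16384 + 8192 + 4096 + 2048 + 256 + 64 + 32 + 16 + 8 = 31096
  0000111011111110 = 2048 + 1024 + 512 + 128 + 64 + 32 + 16 + 8 + 4 + 2 = 3838
  31096 + 3838 = 34934, and 01000100001110110 = 32768 + 2048 + 64 + 32 + 16 + 4 + 2 = 34934 ✓



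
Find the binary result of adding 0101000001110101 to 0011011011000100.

Add column by column from the right: bit + bit + carry-in; write the sum mod 2, carry 1 when the sum is 2 or 3.
carry:  1110000110001000
        0101000001110101
+       0011011011000100
------------------------
       01000011100111001
(the carry out of the leftmost column, 0, becomes the leading bit)
Decimal check:
  0101000001110101 = 16384 + 4096 + 64 + 32 + 16 + 4 + 1 = 20597
  0011011011000100 = 8192 + 4096 + 1024 + 512 + 128 + 64 + 4 = 14020
  20597 + 14020 = 34617, and 01000011100111001 = 32768 + 1024 + 512 + 256 + 32 + 16 + 8 + 1 = 34617 ✓



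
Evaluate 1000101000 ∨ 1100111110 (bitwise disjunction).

OR: 1 when either bit is 1
  1000101000
| 1100111110
------------
  1100111110
Decimal: 552 | 830 = 830



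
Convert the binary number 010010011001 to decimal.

Sum of powers of 2 for each 1-bit:
2^0 + 2^3 + 2^4 + 2^7 + 2^10
= 1 + 8 + 16 + 128 + 1024
= 1177



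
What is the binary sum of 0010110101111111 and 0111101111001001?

Add column by column from the right: bit + bit + carry-in; write the sum mod 2, carry 1 when the sum is 2 or 3.
carry:  1111111111111110
        0010110101111111
+       0111101111001001
------------------------
       01010100101001000
(the carry out of the leftmost column, 0, becomes the leading bit)
Decimal check:
  0010110101111111 = 8192 + 2048 + 1024 + 256 + 64 + 32 + 16 + 8 + 4 + 2 + 1 = 11647
  0111101111001001 = 16384 + 8192 + 4096 + 2048 + 512 + 256 + 128 + 64 + 8 + 1 = 31689
  11647 + 31689 = 43336, and 01010100101001000 = 32768 + 8192 + 2048 + 256 + 64 + 8 = 43336 ✓



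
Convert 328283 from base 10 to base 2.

Using repeated division by 2:
328283 ÷ 2 = 164141 remainder 1
164141 ÷ 2 = 82070 remainder 1
82070 ÷ 2 = 41035 remainder 0
41035 ÷ 2 = 20517 remainder 1
20517 ÷ 2 = 10258 remainder 1
10258 ÷ 2 = 5129 remainder 0
5129 ÷ 2 = 2564 remainder 1
2564 ÷ 2 = 1282 remainder 0
1282 ÷ 2 = 641 remainder 0
641 ÷ 2 = 320 remainder 1
320 ÷ 2 = 160 remainder 0
160 ÷ 2 = 80 remainder 0
80 ÷ 2 = 40 remainder 0
40 ÷ 2 = 20 remainder 0
20 ÷ 2 = 10 remainder 0
10 ÷ 2 = 5 remainder 0
5 ÷ 2 = 2 remainder 1
2 ÷ 2 = 1 remainder 0
1 ÷ 2 = 0 remainder 1
Reading remainders bottom to top: 1010000001001011011



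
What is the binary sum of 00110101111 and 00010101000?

Add column by column from the right: bit + bit + carry-in; write the sum mod 2, carry 1 when the sum is 2 or 3.
carry:  01101010000
        00110101111
+       00010101000
-------------------
       001001010111
(the carry out of the leftmost column, 0, becomes the leading bit)
Decimal check:
  00110101111 = 256 + 128 + 32 + 8 + 4 + 2 + 1 = 431
  00010101000 = 128 + 32 + 8 = 168
  431 + 168 = 599, and 001001010111 = 512 + 64 + 16 + 4 + 2 + 1 = 599 ✓



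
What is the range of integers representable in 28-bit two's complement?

For 28-bit two's complement:
Minimum: -2^27 = -134217728
Maximum: 2^27 - 1 = 134217727



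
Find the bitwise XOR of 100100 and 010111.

XOR: 1 when bits differ
  100100
^ 010111
--------
  110011
Decimal: 36 ^ 23 = 51



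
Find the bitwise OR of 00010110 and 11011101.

OR: 1 when either bit is 1
  00010110
| 11011101
----------
  11011111
Decimal: 22 | 221 = 223



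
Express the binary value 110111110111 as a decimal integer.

Sum of powers of 2 for each 1-bit:
2^0 + 2^1 + 2^2 + 2^4 + 2^5 + 2^6 + 2^7 + 2^8 + 2^10 + 2^11
= 1 + 2 + 4 + 16 + 32 + 64 + 128 + 256 + 1024 + 2048
= 3575



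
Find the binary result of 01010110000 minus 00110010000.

Method 1 - Direct subtraction (column by column from the right: bit − bit − borrow-in; if negative, add 2 and borrow 1 from the next column):
borrow: 01000000000
        01010110000
-       00110010000
-------------------
        00100100000

Method 2 - Add two's complement:
Two's complement of 00110010000: invert → 11001101111, add 1 → 11001110000
  01010110000
+ 11001110000
-------------
 100100100000  (end carry out of the top bit = 1)
Discarding the end carry: 00100100000
Decimal check:
  01010110000 = 512 + 128 + 32 + 16 = 688
  00110010000 = 256 + 128 + 16 = 400
  688 - 400 = 288, and 00100100000 = 256 + 32 = 288 ✓



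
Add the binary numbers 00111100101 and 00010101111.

Add column by column from the right: bit + bit + carry-in; write the sum mod 2, carry 1 when the sum is 2 or 3.
carry:  01111011110
        00111100101
+       00010101111
-------------------
       001010010100
(the carry out of the leftmost column, 0, becomes the leading bit)
Decimal check:
  00111100101 = 256 + 128 + 64 + 32 + 4 + 1 = 485
  00010101111 = 128 + 32 + 8 + 4 + 2 + 1 = 175
  485 + 175 = 660, and 001010010100 = 512 + 128 + 16 + 4 = 660 ✓



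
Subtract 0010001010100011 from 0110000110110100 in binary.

Method 1 - Direct subtraction (column by column from the right: bit − bit − borrow-in; if negative, add 2 and borrow 1 from the next column):
borrow: 0111110000000110
        0110000110110100
-       0010001010100011
------------------------
        0011111100010001

Method 2 - Add two's complement:
Two's complement of 0010001010100011: invert → 1101110101011100, add 1 → 1101110101011101
  0110000110110100
+ 1101110101011101
------------------
 10011111100010001  (end carry out of the top bit = 1)
Discarding the end carry: 0011111100010001
Decimal check:
  0110000110110100 = 16384 + 8192 + 256 + 128 + 32 + 16 + 4 = 25012
  0010001010100011 = 8192 + 512 + 128 + 32 + 2 + 1 = 8867
  25012 - 8867 = 16145, and 0011111100010001 = 8192 + 4096 + 2048 + 1024 + 512 + 256 + 16 + 1 = 16145 ✓



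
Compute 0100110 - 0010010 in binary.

Method 1 - Direct subtraction (column by column from the right: bit − bit − borrow-in; if negative, add 2 and borrow 1 from the next column):
borrow: 0100000
        0100110
-       0010010
---------------
        0010100

Method 2 - Add two's complement:
Two's complement of 0010010: invert → 1101101, add 1 → 1101110
  0100110
+ 1101110
---------
 10010100  (end carry out of the top bit = 1)
Discarding the end carry: 0010100
Decimal check:
  0100110 = 32 + 4 + 2 = 38
  0010010 = 16 + 2 = 18
  38 - 18 = 20, and 0010100 = 16 + 4 = 20 ✓



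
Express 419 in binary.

Using repeated division by 2:
419 ÷ 2 = 209 remainder 1
209 ÷ 2 = 104 remainder 1
104 ÷ 2 = 52 remainder 0
52 ÷ 2 = 26 remainder 0
26 ÷ 2 = 13 remainder 0
13 ÷ 2 = 6 remainder 1
6 ÷ 2 = 3 remainder 0
3 ÷ 2 = 1 remainder 1
1 ÷ 2 = 0 remainder 1
Reading remainders bottom to top: 110100011



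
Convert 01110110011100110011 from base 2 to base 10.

Sum of powers of 2 for each 1-bit:
2^0 + 2^1 + 2^4 + 2^5 + 2^8 + 2^9 + 2^10 + 2^13 + 2^14 + 2^16 + 2^17 + 2^18
= 1 + 2 + 16 + 32 + 256 + 512 + 1024 + 8192 + 16384 + 65536 + 131072 + 262144
= 485171



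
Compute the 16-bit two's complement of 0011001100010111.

Original: 0011001100010111
Step 1 - Invert all bits: 1100110011101000
Step 2 - Add 1: 1100110011101001
Verification: 0011001100010111 + 1100110011101001 = 10000000000000000; discarding the end carry (carry out of the top bit) leaves the 16-bit value 0000000000000000, as required for x + (-x)



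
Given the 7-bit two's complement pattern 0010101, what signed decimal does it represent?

Binary: 0010101
Sign bit: 0 (non-negative)
Read directly as an unsigned value:
0010101 = 16 + 4 + 1 = 21
Value: 21



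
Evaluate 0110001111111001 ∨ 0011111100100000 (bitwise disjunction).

OR: 1 when either bit is 1
  0110001111111001
| 0011111100100000
------------------
  0111111111111001
Decimal: 25593 | 16160 = 32761



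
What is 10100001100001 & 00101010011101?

AND: 1 only when both bits are 1
  10100001100001
& 00101010011101
----------------
  00100000000001
Decimal: 10337 & 2717 = 2049



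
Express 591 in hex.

Using repeated division by 16 (digits 10–15 are A–F):
591 ÷ 16 = 36 remainder 15 (F)
36 ÷ 16 = 2 remainder 4
2 ÷ 16 = 0 remainder 2
Reading remainders bottom to top: 24F



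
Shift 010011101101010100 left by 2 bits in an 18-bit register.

Original: 010011101101010100 (decimal 80724)
Shift left by 2 positions
Append 2 zeros on the right and drop the 2 high bits that overflow the 18-bit width
Result: 001110110101010000 (decimal 60752)
Equivalent: 80724 << 2 = 80724 × 2^2 = 322896, truncated to 18 bits = 60752



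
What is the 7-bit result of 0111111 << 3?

Original: 0111111 (decimal 63)
Shift left by 3 positions
Append 3 zeros on the right and drop the 3 high bits that overflow the 7-bit width
Result: 1111000 (decimal 120)
Equivalent: 63 << 3 = 63 × 2^3 = 504, truncated to 7 bits = 120



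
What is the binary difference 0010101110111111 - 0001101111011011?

Method 1 - Direct subtraction (column by column from the right: bit − bit − borrow-in; if negative, add 2 and borrow 1 from the next column):
borrow: 0011111110000000
        0010101110111111
-       0001101111011011
------------------------
        0000111111100100

Method 2 - Add two's complement:
Two's complement of 0001101111011011: invert → 1110010000100100, add 1 → 1110010000100101
  0010101110111111
+ 1110010000100101
------------------
 10000111111100100  (end carry out of the top bit = 1)
Discarding the end carry: 0000111111100100
Decimal check:
  0010101110111111 = 8192 + 2048 + 512 + 256 + 128 + 32 + 16 + 8 + 4 + 2 + 1 = 11199
  0001101111011011 = 4096 + 2048 + 512 + 256 + 128 + 64 + 16 + 8 + 2 + 1 = 7131
  11199 - 7131 = 4068, and 0000111111100100 = 2048 + 1024 + 512 + 256 + 128 + 64 + 32 + 4 = 4068 ✓



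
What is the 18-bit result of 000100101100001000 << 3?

Original: 000100101100001000 (decimal 19208)
Shift left by 3 positions
Append 3 zeros on the right
Result: 100101100001000000 (decimal 153664)
Equivalent: 19208 << 3 = 19208 × 2^3 = 153664



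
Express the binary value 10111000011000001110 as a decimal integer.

Sum of powers of 2 for each 1-bit:
2^1 + 2^2 + 2^3 + 2^9 + 2^10 + 2^15 + 2^16 + 2^17 + 2^19
= 2 + 4 + 8 + 512 + 1024 + 32768 + 65536 + 131072 + 524288
= 755214



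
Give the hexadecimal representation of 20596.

Using repeated division by 16 (digits 10–15 are A–F):
20596 ÷ 16 = 1287 remainder 4
1287 ÷ 16 = 80 remainder 7
80 ÷ 16 = 5 remainder 0
5 ÷ 16 = 0 remainder 5
Reading remainders bottom to top: 5074



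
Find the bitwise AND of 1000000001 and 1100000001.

AND: 1 only when both bits are 1
  1000000001
& 1100000001
------------
  1000000001
Decimal: 513 & 769 = 513



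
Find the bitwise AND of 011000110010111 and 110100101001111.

AND: 1 only when both bits are 1
  011000110010111
& 110100101001111
-----------------
  010000100000111
Decimal: 12695 & 26959 = 8455



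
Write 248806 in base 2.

Using repeated division by 2:
248806 ÷ 2 = 124403 remainder 0
124403 ÷ 2 = 62201 remainder 1
62201 ÷ 2 = 31100 remainder 1
31100 ÷ 2 = 15550 remainder 0
15550 ÷ 2 = 7775 remainder 0
7775 ÷ 2 = 3887 remainder 1
3887 ÷ 2 = 1943 remainder 1
1943 ÷ 2 = 971 remainder 1
971 ÷ 2 = 485 remainder 1
485 ÷ 2 = 242 remainder 1
242 ÷ 2 = 121 remainder 0
121 ÷ 2 = 60 remainder 1
60 ÷ 2 = 30 remainder 0
30 ÷ 2 = 15 remainder 0
15 ÷ 2 = 7 remainder 1
7 ÷ 2 = 3 remainder 1
3 ÷ 2 = 1 remainder 1
1 ÷ 2 = 0 remainder 1
Reading remainders bottom to top: 111100101111100110



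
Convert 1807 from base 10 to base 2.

Using repeated division by 2:
1807 ÷ 2 = 903 remainder 1
903 ÷ 2 = 451 remainder 1
451 ÷ 2 = 225 remainder 1
225 ÷ 2 = 112 remainder 1
112 ÷ 2 = 56 remainder 0
56 ÷ 2 = 28 remainder 0
28 ÷ 2 = 14 remainder 0
14 ÷ 2 = 7 remainder 0
7 ÷ 2 = 3 remainder 1
3 ÷ 2 = 1 remainder 1
1 ÷ 2 = 0 remainder 1
Reading remainders bottom to top: 11100001111



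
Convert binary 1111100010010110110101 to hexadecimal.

Group into 4-bit nibbles from right:
  0011 = 3
  1110 = E
  0010 = 2
  0101 = 5
  1011 = B
  0101 = 5
Result: 3E25B5



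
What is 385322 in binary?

Using repeated division by 2:
385322 ÷ 2 = 192661 remainder 0
192661 ÷ 2 = 96330 remainder 1
96330 ÷ 2 = 48165 remainder 0
48165 ÷ 2 = 24082 remainder 1
24082 ÷ 2 = 12041 remainder 0
12041 ÷ 2 = 6020 remainder 1
6020 ÷ 2 = 3010 remainder 0
3010 ÷ 2 = 1505 remainder 0
1505 ÷ 2 = 752 remainder 1
752 ÷ 2 = 376 remainder 0
376 ÷ 2 = 188 remainder 0
188 ÷ 2 = 94 remainder 0
94 ÷ 2 = 47 remainder 0
47 ÷ 2 = 23 remainder 1
23 ÷ 2 = 11 remainder 1
11 ÷ 2 = 5 remainder 1
5 ÷ 2 = 2 remainder 1
2 ÷ 2 = 1 remainder 0
1 ÷ 2 = 0 remainder 1
Reading remainders bottom to top: 1011110000100101010



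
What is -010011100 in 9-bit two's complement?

Original: 010011100
Step 1 - Invert all bits: 101100011
Step 2 - Add 1: 101100100
Verification: 010011100 + 101100100 = 1000000000; discarding the end carry (carry out of the top bit) leaves the 9-bit value 000000000, as required for x + (-x)



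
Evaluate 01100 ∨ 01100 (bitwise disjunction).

OR: 1 when either bit is 1
  01100
| 01100
-------
  01100
Decimal: 12 | 12 = 12



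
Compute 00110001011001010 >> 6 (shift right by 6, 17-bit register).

Original: 00110001011001010 (decimal 25290)
Shift right by 6 positions
Drop the 6 low bits; fill with zeros on the left
Result: 00000000110001011 (decimal 395)
Equivalent: 25290 >> 6 = 25290 ÷ 2^6 = 395



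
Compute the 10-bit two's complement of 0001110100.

Original: 0001110100
Step 1 - Invert all bits: 1110001011
Step 2 - Add 1: 1110001100
Verification: 0001110100 + 1110001100 = 10000000000; discarding the end carry (carry out of the top bit) leaves the 10-bit value 0000000000, as required for x + (-x)



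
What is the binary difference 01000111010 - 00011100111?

Method 1 - Direct subtraction (column by column from the right: bit − bit − borrow-in; if negative, add 2 and borrow 1 from the next column):
borrow: 01110001110
        01000111010
-       00011100111
-------------------
        00101010011

Method 2 - Add two's complement:
Two's complement of 00011100111: invert → 11100011000, add 1 → 11100011001
  01000111010
+ 11100011001
-------------
 100101010011  (end carry out of the top bit = 1)
Discarding the end carry: 00101010011
Decimal check:
  01000111010 = 512 + 32 + 16 + 8 + 2 = 570
  00011100111 = 128 + 64 + 32 + 4 + 2 + 1 = 231
  570 - 231 = 339, and 00101010011 = 256 + 64 + 16 + 2 + 1 = 339 ✓



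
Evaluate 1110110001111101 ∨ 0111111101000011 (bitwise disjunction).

OR: 1 when either bit is 1
  1110110001111101
| 0111111101000011
------------------
  1111111101111111
Decimal: 60541 | 32579 = 65407



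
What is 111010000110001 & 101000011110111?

AND: 1 only when both bits are 1
  111010000110001
& 101000011110111
-----------------
  101000000110001
Decimal: 29745 & 20727 = 20529



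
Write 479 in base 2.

Using repeated division by 2:
479 ÷ 2 = 239 remainder 1
239 ÷ 2 = 119 remainder 1
119 ÷ 2 = 59 remainder 1
59 ÷ 2 = 29 remainder 1
29 ÷ 2 = 14 remainder 1
14 ÷ 2 = 7 remainder 0
7 ÷ 2 = 3 remainder 1
3 ÷ 2 = 1 remainder 1
1 ÷ 2 = 0 remainder 1
Reading remainders bottom to top: 111011111



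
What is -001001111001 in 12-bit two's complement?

Original: 001001111001
Step 1 - Invert all bits: 110110000110
Step 2 - Add 1: 110110000111
Verification: 001001111001 + 110110000111 = 1000000000000; discarding the end carry (carry out of the top bit) leaves the 12-bit value 000000000000, as required for x + (-x)



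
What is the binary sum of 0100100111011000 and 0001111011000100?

Add column by column from the right: bit + bit + carry-in; write the sum mod 2, carry 1 when the sum is 2 or 3.
carry:  0011111110000000
        0100100111011000
+       0001111011000100
------------------------
       00110100010011100
(the carry out of the leftmost column, 0, becomes the leading bit)
Decimal check:
  0100100111011000 = 16384 + 2048 + 256 + 128 + 64 + 16 + 8 = 18904
  0001111011000100 = 4096 + 2048 + 1024 + 512 + 128 + 64 + 4 = 7876
  18904 + 7876 = 26780, and 00110100010011100 = 16384 + 8192 + 2048 + 128 + 16 + 8 + 4 = 26780 ✓



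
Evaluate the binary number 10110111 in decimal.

Sum of powers of 2 for each 1-bit:
2^0 + 2^1 + 2^2 + 2^4 + 2^5 + 2^7
= 1 + 2 + 4 + 16 + 32 + 128
= 183



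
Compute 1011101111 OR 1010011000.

OR: 1 when either bit is 1
  1011101111
| 1010011000
------------
  1011111111
Decimal: 751 | 664 = 767



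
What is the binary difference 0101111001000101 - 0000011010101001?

Method 1 - Direct subtraction (column by column from the right: bit − bit − borrow-in; if negative, add 2 and borrow 1 from the next column):
borrow: 0000111101110000
        0101111001000101
-       0000011010101001
------------------------
        0101011110011100

Method 2 - Add two's complement:
Two's complement of 0000011010101001: invert → 1111100101010110, add 1 → 1111100101010111
  0101111001000101
+ 1111100101010111
------------------
 10101011110011100  (end carry out of the top bit = 1)
Discarding the end carry: 0101011110011100
Decimal check:
  0101111001000101 = 16384 + 4096 + 2048 + 1024 + 512 + 64 + 4 + 1 = 24133
  0000011010101001 = 1024 + 512 + 128 + 32 + 8 + 1 = 1705
  24133 - 1705 = 22428, and 0101011110011100 = 16384 + 4096 + 1024 + 512 + 256 + 128 + 16 + 8 + 4 = 22428 ✓



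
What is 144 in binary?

Using repeated division by 2:
144 ÷ 2 = 72 remainder 0
72 ÷ 2 = 36 remainder 0
36 ÷ 2 = 18 remainder 0
18 ÷ 2 = 9 remainder 0
9 ÷ 2 = 4 remainder 1
4 ÷ 2 = 2 remainder 0
2 ÷ 2 = 1 remainder 0
1 ÷ 2 = 0 remainder 1
Reading remainders bottom to top: 10010000



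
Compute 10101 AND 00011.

AND: 1 only when both bits are 1
  10101
& 00011
-------
  00001
Decimal: 21 & 3 = 1



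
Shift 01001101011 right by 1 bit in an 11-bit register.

Original: 01001101011 (decimal 619)
Shift right by 1 position
Drop the 1 low bit; fill with zero on the left
Result: 00100110101 (decimal 309)
Equivalent: 619 >> 1 = 619 ÷ 2^1 = 309



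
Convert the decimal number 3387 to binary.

Using repeated division by 2:
3387 ÷ 2 = 1693 remainder 1
1693 ÷ 2 = 846 remainder 1
846 ÷ 2 = 423 remainder 0
423 ÷ 2 = 211 remainder 1
211 ÷ 2 = 105 remainder 1
105 ÷ 2 = 52 remainder 1
52 ÷ 2 = 26 remainder 0
26 ÷ 2 = 13 remainder 0
13 ÷ 2 = 6 remainder 1
6 ÷ 2 = 3 remainder 0
3 ÷ 2 = 1 remainder 1
1 ÷ 2 = 0 remainder 1
Reading remainders bottom to top: 110100111011



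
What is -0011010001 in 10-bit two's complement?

Original: 0011010001
Step 1 - Invert all bits: 1100101110
Step 2 - Add 1: 1100101111
Verification: 0011010001 + 1100101111 = 10000000000; discarding the end carry (carry out of the top bit) leaves the 10-bit value 0000000000, as required for x + (-x)



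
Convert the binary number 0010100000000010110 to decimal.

Sum of powers of 2 for each 1-bit:
2^1 + 2^2 + 2^4 + 2^14 + 2^16
= 2 + 4 + 16 + 16384 + 65536
= 81942



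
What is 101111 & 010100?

AND: 1 only when both bits are 1
  101111
& 010100
--------
  000100
Decimal: 47 & 20 = 4



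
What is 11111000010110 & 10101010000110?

AND: 1 only when both bits are 1
  11111000010110
& 10101010000110
----------------
  10101000000110
Decimal: 15894 & 10886 = 10758



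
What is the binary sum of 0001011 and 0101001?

Add column by column from the right: bit + bit + carry-in; write the sum mod 2, carry 1 when the sum is 2 or 3.
carry:  0010110
        0001011
+       0101001
---------------
       00110100
(the carry out of the leftmost column, 0, becomes the leading bit)
Decimal check:
  0001011 = 8 + 2 + 1 = 11
  0101001 = 32 + 8 + 1 = 41
  11 + 41 = 52, and 00110100 = 32 + 16 + 4 = 52 ✓



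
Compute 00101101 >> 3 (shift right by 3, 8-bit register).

Original: 00101101 (decimal 45)
Shift right by 3 positions
Drop the 3 low bits; fill with zeros on the left
Result: 00000101 (decimal 5)
Equivalent: 45 >> 3 = 45 ÷ 2^3 = 5



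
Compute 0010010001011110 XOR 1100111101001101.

XOR: 1 when bits differ
  0010010001011110
^ 1100111101001101
------------------
  1110101100010011
Decimal: 9310 ^ 53069 = 60179



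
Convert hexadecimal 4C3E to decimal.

Expand by place value (powers of 16):
Digit values: C = 12, E = 14
4C3E = 4 × 16^3 + 12 × 16^2 + 3 × 16^1 + 14 × 16^0
= 4 × 4096 + 12 × 256 + 3 × 16 + 14 × 1
= 16384 + 3072 + 48 + 14
= 19518



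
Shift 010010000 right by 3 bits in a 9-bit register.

Original: 010010000 (decimal 144)
Shift right by 3 positions
Drop the 3 low bits; fill with zeros on the left
Result: 000010010 (decimal 18)
Equivalent: 144 >> 3 = 144 ÷ 2^3 = 18



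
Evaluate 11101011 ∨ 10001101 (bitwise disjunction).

OR: 1 when either bit is 1
  11101011
| 10001101
----------
  11101111
Decimal: 235 | 141 = 239



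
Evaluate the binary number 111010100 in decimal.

Sum of powers of 2 for each 1-bit:
2^2 + 2^4 + 2^6 + 2^7 + 2^8
= 4 + 16 + 64 + 128 + 256
= 468



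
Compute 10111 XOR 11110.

XOR: 1 when bits differ
  10111
^ 11110
-------
  01001
Decimal: 23 ^ 30 = 9



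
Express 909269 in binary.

Using repeated division by 2:
909269 ÷ 2 = 454634 remainder 1
454634 ÷ 2 = 227317 remainder 0
227317 ÷ 2 = 113658 remainder 1
113658 ÷ 2 = 56829 remainder 0
56829 ÷ 2 = 28414 remainder 1
28414 ÷ 2 = 14207 remainder 0
14207 ÷ 2 = 7103 remainder 1
7103 ÷ 2 = 3551 remainder 1
3551 ÷ 2 = 1775 remainder 1
1775 ÷ 2 = 887 remainder 1
887 ÷ 2 = 443 remainder 1
443 ÷ 2 = 221 remainder 1
221 ÷ 2 = 110 remainder 1
110 ÷ 2 = 55 remainder 0
55 ÷ 2 = 27 remainder 1
27 ÷ 2 = 13 remainder 1
13 ÷ 2 = 6 remainder 1
6 ÷ 2 = 3 remainder 0
3 ÷ 2 = 1 remainder 1
1 ÷ 2 = 0 remainder 1
Reading remainders bottom to top: 11011101111111010101



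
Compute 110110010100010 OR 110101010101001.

OR: 1 when either bit is 1
  110110010100010
| 110101010101001
-----------------
  110111010101011
Decimal: 27810 | 27305 = 28331



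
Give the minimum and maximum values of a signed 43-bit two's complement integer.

For 43-bit two's complement:
Minimum: -2^42 = -4398046511104
Maximum: 2^42 - 1 = 4398046511103



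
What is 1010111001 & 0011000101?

AND: 1 only when both bits are 1
  1010111001
& 0011000101
------------
  0010000001
Decimal: 697 & 197 = 129



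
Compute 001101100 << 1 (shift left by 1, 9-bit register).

Original: 001101100 (decimal 108)
Shift left by 1 position
Append 1 zero on the right
Result: 011011000 (decimal 216)
Equivalent: 108 << 1 = 108 × 2^1 = 216



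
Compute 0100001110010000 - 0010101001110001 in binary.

Method 1 - Direct subtraction (column by column from the right: bit − bit − borrow-in; if negative, add 2 and borrow 1 from the next column):
borrow: 0111000011111110
        0100001110010000
-       0010101001110001
------------------------
        0001100100011111

Method 2 - Add two's complement:
Two's complement of 0010101001110001: invert → 1101010110001110, add 1 → 1101010110001111
  0100001110010000
+ 1101010110001111
------------------
 10001100100011111  (end carry out of the top bit = 1)
Discarding the end carry: 0001100100011111
Decimal check:
  0100001110010000 = 16384 + 512 + 256 + 128 + 16 = 17296
  0010101001110001 = 8192 + 2048 + 512 + 64 + 32 + 16 + 1 = 10865
  17296 - 10865 = 6431, and 0001100100011111 = 4096 + 2048 + 256 + 16 + 8 + 4 + 2 + 1 = 6431 ✓



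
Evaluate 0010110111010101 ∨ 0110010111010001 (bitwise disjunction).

OR: 1 when either bit is 1
  0010110111010101
| 0110010111010001
------------------
  0110110111010101
Decimal: 11733 | 26065 = 28117



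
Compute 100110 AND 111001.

AND: 1 only when both bits are 1
  100110
& 111001
--------
  100000
Decimal: 38 & 57 = 32



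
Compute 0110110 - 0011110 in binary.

Method 1 - Direct subtraction (column by column from the right: bit − bit − borrow-in; if negative, add 2 and borrow 1 from the next column):
borrow: 0110000
        0110110
-       0011110
---------------
        0011000

Method 2 - Add two's complement:
Two's complement of 0011110: invert → 1100001, add 1 → 1100010
  0110110
+ 1100010
---------
 10011000  (end carry out of the top bit = 1)
Discarding the end carry: 0011000
Decimal check:
  0110110 = 32 + 16 + 4 + 2 = 54
  0011110 = 16 + 8 + 4 + 2 = 30
  54 - 30 = 24, and 0011000 = 16 + 8 = 24 ✓



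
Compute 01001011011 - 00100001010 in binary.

Method 1 - Direct subtraction (column by column from the right: bit − bit − borrow-in; if negative, add 2 and borrow 1 from the next column):
borrow: 01000000000
        01001011011
-       00100001010
-------------------
        00101010001

Method 2 - Add two's complement:
Two's complement of 00100001010: invert → 11011110101, add 1 → 11011110110
  01001011011
+ 11011110110
-------------
 100101010001  (end carry out of the top bit = 1)
Discarding the end carry: 00101010001
Decimal check:
  01001011011 = 512 + 64 + 16 + 8 + 2 + 1 = 603
  00100001010 = 256 + 8 + 2 = 266
  603 - 266 = 337, and 00101010001 = 256 + 64 + 16 + 1 = 337 ✓



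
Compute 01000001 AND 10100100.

AND: 1 only when both bits are 1
  01000001
& 10100100
----------
  00000000
Decimal: 65 & 164 = 0



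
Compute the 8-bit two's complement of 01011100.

Original: 01011100
Step 1 - Invert all bits: 10100011
Step 2 - Add 1: 10100100
Verification: 01011100 + 10100100 = 100000000; discarding the end carry (carry out of the top bit) leaves the 8-bit value 00000000, as required for x + (-x)



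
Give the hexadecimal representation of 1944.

Using repeated division by 16 (digits 10–15 are A–F):
1944 ÷ 16 = 121 remainder 8
121 ÷ 16 = 7 remainder 9
7 ÷ 16 = 0 remainder 7
Reading remainders bottom to top: 798



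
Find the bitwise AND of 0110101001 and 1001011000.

AND: 1 only when both bits are 1
  0110101001
& 1001011000
------------
  0000001000
Decimal: 425 & 600 = 8



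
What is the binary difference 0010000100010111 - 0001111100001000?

Method 1 - Direct subtraction (column by column from the right: bit − bit − borrow-in; if negative, add 2 and borrow 1 from the next column):
borrow: 0011110000010000
        0010000100010111
-       0001111100001000
------------------------
        0000001000001111

Method 2 - Add two's complement:
Two's complement of 0001111100001000: invert → 1110000011110111, add 1 → 1110000011111000
  0010000100010111
+ 1110000011111000
------------------
 10000001000001111  (end carry out of the top bit = 1)
Discarding the end carry: 0000001000001111
Decimal check:
  0010000100010111 = 8192 + 256 + 16 + 4 + 2 + 1 = 8471
  0001111100001000 = 4096 + 2048 + 1024 + 512 + 256 + 8 = 7944
  8471 - 7944 = 527, and 0000001000001111 = 512 + 8 + 4 + 2 + 1 = 527 ✓



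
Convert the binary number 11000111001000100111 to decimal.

Sum of powers of 2 for each 1-bit:
2^0 + 2^1 + 2^2 + 2^5 + 2^9 + 2^12 + 2^13 + 2^14 + 2^18 + 2^19
= 1 + 2 + 4 + 32 + 512 + 4096 + 8192 + 16384 + 262144 + 524288
= 815655



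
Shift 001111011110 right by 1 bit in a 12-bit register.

Original: 001111011110 (decimal 990)
Shift right by 1 position
Drop the 1 low bit; fill with zero on the left
Result: 000111101111 (decimal 495)
Equivalent: 990 >> 1 = 990 ÷ 2^1 = 495



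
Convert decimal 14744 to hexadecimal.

Using repeated division by 16 (digits 10–15 are A–F):
14744 ÷ 16 = 921 remainder 8
921 ÷ 16 = 57 remainder 9
57 ÷ 16 = 3 remainder 9
3 ÷ 16 = 0 remainder 3
Reading remainders bottom to top: 3998



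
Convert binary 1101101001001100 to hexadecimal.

Group into 4-bit nibbles from right:
  1101 = D
  1010 = A
  0100 = 4
  1100 = C
Result: DA4C



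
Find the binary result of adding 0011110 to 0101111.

Add column by column from the right: bit + bit + carry-in; write the sum mod 2, carry 1 when the sum is 2 or 3.
carry:  1111100
        0011110
+       0101111
---------------
       01001101
(the carry out of the leftmost column, 0, becomes the leading bit)
Decimal check:
  0011110 = 16 + 8 + 4 + 2 = 30
  0101111 = 32 + 8 + 4 + 2 + 1 = 47
  30 + 47 = 77, and 01001101 = 64 + 8 + 4 + 1 = 77 ✓



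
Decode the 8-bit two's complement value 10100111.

Binary: 10100111
Sign bit: 1 (negative)
Invert: 01011000
Add 1:  01011001
Magnitude: 01011001 = 64 + 16 + 8 + 1 = 89
Value: -89



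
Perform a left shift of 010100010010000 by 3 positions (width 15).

Original: 010100010010000 (decimal 10384)
Shift left by 3 positions
Append 3 zeros on the right and drop the 3 high bits that overflow the 15-bit width
Result: 100010010000000 (decimal 17536)
Equivalent: 10384 << 3 = 10384 × 2^3 = 83072, truncated to 15 bits = 17536



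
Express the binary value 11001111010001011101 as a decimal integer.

Sum of powers of 2 for each 1-bit:
2^0 + 2^2 + 2^3 + 2^4 + 2^6 + 2^10 + 2^12 + 2^13 + 2^14 + 2^15 + 2^18 + 2^19
= 1 + 4 + 8 + 16 + 64 + 1024 + 4096 + 8192 + 16384 + 32768 + 262144 + 524288
= 848989



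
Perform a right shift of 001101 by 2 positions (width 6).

Original: 001101 (decimal 13)
Shift right by 2 positions
Drop the 2 low bits; fill with zeros on the left
Result: 000011 (decimal 3)
Equivalent: 13 >> 2 = 13 ÷ 2^2 = 3



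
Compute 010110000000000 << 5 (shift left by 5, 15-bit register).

Original: 010110000000000 (decimal 11264)
Shift left by 5 positions
Append 5 zeros on the right and drop the 5 high bits that overflow the 15-bit width
Result: 000000000000000 (decimal 0)
Equivalent: 11264 << 5 = 11264 × 2^5 = 360448, truncated to 15 bits = 0



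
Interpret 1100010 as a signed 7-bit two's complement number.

Binary: 1100010
Sign bit: 1 (negative)
Invert: 0011101
Add 1:  0011110
Magnitude: 0011110 = 16 + 8 + 4 + 2 = 30
Value: -30



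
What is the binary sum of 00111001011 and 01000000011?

Add column by column from the right: bit + bit + carry-in; write the sum mod 2, carry 1 when the sum is 2 or 3.
carry:  00000000110
        00111001011
+       01000000011
-------------------
       001111001110
(the carry out of the leftmost column, 0, becomes the leading bit)
Decimal check:
  00111001011 = 256 + 128 + 64 + 8 + 2 + 1 = 459
  01000000011 = 512 + 2 + 1 = 515
  459 + 515 = 974, and 001111001110 = 512 + 256 + 128 + 64 + 8 + 4 + 2 = 974 ✓



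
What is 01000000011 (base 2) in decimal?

Sum of powers of 2 for each 1-bit:
2^0 + 2^1 + 2^9
= 1 + 2 + 512
= 515



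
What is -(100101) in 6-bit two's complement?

Original (sign bit 1, negative): 100101
Step 1 - Invert all bits: 011010
Step 2 - Add 1: 011011
Verification: 100101 + 011011 = 1000000; discarding the end carry (carry out of the top bit) leaves the 6-bit value 000000, as required for x + (-x)



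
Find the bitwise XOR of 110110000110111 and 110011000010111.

XOR: 1 when bits differ
  110110000110111
^ 110011000010111
-----------------
  000101000100000
Decimal: 27703 ^ 26135 = 2592



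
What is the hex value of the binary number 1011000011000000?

Group into 4-bit nibbles from right:
  1011 = B
  0000 = 0
  1100 = C
  0000 = 0
Result: B0C0



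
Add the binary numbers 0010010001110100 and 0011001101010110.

Add column by column from the right: bit + bit + carry-in; write the sum mod 2, carry 1 when the sum is 2 or 3.
carry:  0100000011101000
        0010010001110100
+       0011001101010110
------------------------
       00101011111001010
(the carry out of the leftmost column, 0, becomes the leading bit)
Decimal check:
  0010010001110100 = 8192 + 1024 + 64 + 32 + 16 + 4 = 9332
  0011001101010110 = 8192 + 4096 + 512 + 256 + 64 + 16 + 4 + 2 = 13142
  9332 + 13142 = 22474, and 00101011111001010 = 16384 + 4096 + 1024 + 512 + 256 + 128 + 64 + 8 + 2 = 22474 ✓



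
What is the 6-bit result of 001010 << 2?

Original: 001010 (decimal 10)
Shift left by 2 positions
Append 2 zeros on the right
Result: 101000 (decimal 40)
Equivalent: 10 << 2 = 10 × 2^2 = 40



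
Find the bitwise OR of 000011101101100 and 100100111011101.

OR: 1 when either bit is 1
  000011101101100
| 100100111011101
-----------------
  100111111111101
Decimal: 1900 | 18909 = 20477



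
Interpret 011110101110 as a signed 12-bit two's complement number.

Binary: 011110101110
Sign bit: 0 (non-negative)
Read directly as an unsigned value:
011110101110 = 1024 + 512 + 256 + 128 + 32 + 8 + 4 + 2 = 1966
Value: 1966



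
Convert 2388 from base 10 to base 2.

Using repeated division by 2:
2388 ÷ 2 = 1194 remainder 0
1194 ÷ 2 = 597 remainder 0
597 ÷ 2 = 298 remainder 1
298 ÷ 2 = 149 remainder 0
149 ÷ 2 = 74 remainder 1
74 ÷ 2 = 37 remainder 0
37 ÷ 2 = 18 remainder 1
18 ÷ 2 = 9 remainder 0
9 ÷ 2 = 4 remainder 1
4 ÷ 2 = 2 remainder 0
2 ÷ 2 = 1 remainder 0
1 ÷ 2 = 0 remainder 1
Reading remainders bottom to top: 100101010100



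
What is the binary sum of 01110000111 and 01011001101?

Add column by column from the right: bit + bit + carry-in; write the sum mod 2, carry 1 when the sum is 2 or 3.
carry:  11100011110
        01110000111
+       01011001101
-------------------
       011001010100
(the carry out of the leftmost column, 0, becomes the leading bit)
Decimal check:
  01110000111 = 512 + 256 + 128 + 4 + 2 + 1 = 903
  01011001101 = 512 + 128 + 64 + 8 + 4 + 1 = 717
  903 + 717 = 1620, and 011001010100 = 1024 + 512 + 64 + 16 + 4 = 1620 ✓



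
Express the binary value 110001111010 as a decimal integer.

Sum of powers of 2 for each 1-bit:
2^1 + 2^3 + 2^4 + 2^5 + 2^6 + 2^10 + 2^11
= 2 + 8 + 16 + 32 + 64 + 1024 + 2048
= 3194



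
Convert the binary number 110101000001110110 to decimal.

Sum of powers of 2 for each 1-bit:
2^1 + 2^2 + 2^4 + 2^5 + 2^6 + 2^12 + 2^14 + 2^16 + 2^17
= 2 + 4 + 16 + 32 + 64 + 4096 + 16384 + 65536 + 131072
= 217206



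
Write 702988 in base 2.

Using repeated division by 2:
702988 ÷ 2 = 351494 remainder 0
351494 ÷ 2 = 175747 remainder 0
175747 ÷ 2 = 87873 remainder 1
87873 ÷ 2 = 43936 remainder 1
43936 ÷ 2 = 21968 remainder 0
21968 ÷ 2 = 10984 remainder 0
10984 ÷ 2 = 5492 remainder 0
5492 ÷ 2 = 2746 remainder 0
2746 ÷ 2 = 1373 remainder 0
1373 ÷ 2 = 686 remainder 1
686 ÷ 2 = 343 remainder 0
343 ÷ 2 = 171 remainder 1
171 ÷ 2 = 85 remainder 1
85 ÷ 2 = 42 remainder 1
42 ÷ 2 = 21 remainder 0
21 ÷ 2 = 10 remainder 1
10 ÷ 2 = 5 remainder 0
5 ÷ 2 = 2 remainder 1
2 ÷ 2 = 1 remainder 0
1 ÷ 2 = 0 remainder 1
Reading remainders bottom to top: 10101011101000001100



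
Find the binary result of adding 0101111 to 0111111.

Add column by column from the right: bit + bit + carry-in; write the sum mod 2, carry 1 when the sum is 2 or 3.
carry:  1111110
        0101111
+       0111111
---------------
       01101110
(the carry out of the leftmost column, 0, becomes the leading bit)
Decimal check:
  0101111 = 32 + 8 + 4 + 2 + 1 = 47
  0111111 = 32 + 16 + 8 + 4 + 2 + 1 = 63
  47 + 63 = 110, and 01101110 = 64 + 32 + 8 + 4 + 2 = 110 ✓



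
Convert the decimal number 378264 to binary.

Using repeated division by 2:
378264 ÷ 2 = 189132 remainder 0
189132 ÷ 2 = 94566 remainder 0
94566 ÷ 2 = 47283 remainder 0
47283 ÷ 2 = 23641 remainder 1
23641 ÷ 2 = 11820 remainder 1
11820 ÷ 2 = 5910 remainder 0
5910 ÷ 2 = 2955 remainder 0
2955 ÷ 2 = 1477 remainder 1
1477 ÷ 2 = 738 remainder 1
738 ÷ 2 = 369 remainder 0
369 ÷ 2 = 184 remainder 1
184 ÷ 2 = 92 remainder 0
92 ÷ 2 = 46 remainder 0
46 ÷ 2 = 23 remainder 0
23 ÷ 2 = 11 remainder 1
11 ÷ 2 = 5 remainder 1
5 ÷ 2 = 2 remainder 1
2 ÷ 2 = 1 remainder 0
1 ÷ 2 = 0 remainder 1
Reading remainders bottom to top: 1011100010110011000



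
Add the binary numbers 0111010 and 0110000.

Add column by column from the right: bit + bit + carry-in; write the sum mod 2, carry 1 when the sum is 2 or 3.
carry:  1100000
        0111010
+       0110000
---------------
       01101010
(the carry out of the leftmost column, 0, becomes the leading bit)
Decimal check:
  0111010 = 32 + 16 + 8 + 2 = 58
  0110000 = 32 + 16 = 48
  58 + 48 = 106, and 01101010 = 64 + 32 + 8 + 2 = 106 ✓



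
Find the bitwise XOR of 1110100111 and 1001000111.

XOR: 1 when bits differ
  1110100111
^ 1001000111
------------
  0111100000
Decimal: 935 ^ 583 = 480



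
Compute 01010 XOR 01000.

XOR: 1 when bits differ
  01010
^ 01000
-------
  00010
Decimal: 10 ^ 8 = 2



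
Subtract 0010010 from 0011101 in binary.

Method 1 - Direct subtraction (column by column from the right: bit − bit − borrow-in; if negative, add 2 and borrow 1 from the next column):
borrow: 0000100
        0011101
-       0010010
---------------
        0001011

Method 2 - Add two's complement:
Two's complement of 0010010: invert → 1101101, add 1 → 1101110
  0011101
+ 1101110
---------
 10001011  (end carry out of the top bit = 1)
Discarding the end carry: 0001011
Decimal check:
  0011101 = 16 + 8 + 4 + 1 = 29
  0010010 = 16 + 2 = 18
  29 - 18 = 11, and 0001011 = 8 + 2 + 1 = 11 ✓



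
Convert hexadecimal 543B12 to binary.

Convert each hex digit to 4 bits:
  5 = 0101
  4 = 0100
  3 = 0011
  B = 1011
  1 = 0001
  2 = 0010
Concatenate: 010101000011101100010010



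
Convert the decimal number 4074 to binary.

Using repeated division by 2:
4074 ÷ 2 = 2037 remainder 0
2037 ÷ 2 = 1018 remainder 1
1018 ÷ 2 = 509 remainder 0
509 ÷ 2 = 254 remainder 1
254 ÷ 2 = 127 remainder 0
127 ÷ 2 = 63 remainder 1
63 ÷ 2 = 31 remainder 1
31 ÷ 2 = 15 remainder 1
15 ÷ 2 = 7 remainder 1
7 ÷ 2 = 3 remainder 1
3 ÷ 2 = 1 remainder 1
1 ÷ 2 = 0 remainder 1
Reading remainders bottom to top: 111111101010



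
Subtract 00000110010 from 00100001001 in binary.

Method 1 - Direct subtraction (column by column from the right: bit − bit − borrow-in; if negative, add 2 and borrow 1 from the next column):
borrow: 00111101100
        00100001001
-       00000110010
-------------------
        00011010111

Method 2 - Add two's complement:
Two's complement of 00000110010: invert → 11111001101, add 1 → 11111001110
  00100001001
+ 11111001110
-------------
 100011010111  (end carry out of the top bit = 1)
Discarding the end carry: 00011010111
Decimal check:
  00100001001 = 256 + 8 + 1 = 265
  00000110010 = 32 + 16 + 2 = 50
  265 - 50 = 215, and 00011010111 = 128 + 64 + 16 + 4 + 2 + 1 = 215 ✓

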